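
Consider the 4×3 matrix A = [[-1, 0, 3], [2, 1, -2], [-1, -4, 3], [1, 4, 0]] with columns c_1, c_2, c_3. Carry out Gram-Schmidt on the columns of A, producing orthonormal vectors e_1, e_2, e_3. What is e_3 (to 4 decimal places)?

e_1 = c_1/‖c_1‖ = (-1, 2, -1, 1)/2.6458 = (-0.3780, 0.7559, -0.3780, 0.3780).
r_{12} = e_1·c_2 = 3.7796.
u_2 = c_2 − 3.7796·e_1 = (1.4286, -1.8571, -2.5714, 2.5714).
‖u_2‖ = 4.3260, so e_2 = (0.3302, -0.4293, -0.5944, 0.5944).
r_{13} = e_1·c_3 = -3.7796; r_{23} = e_2·c_3 = 0.0660.
u_3 = c_3 + 3.7796·e_1 − 0.0660·e_2 = (1.5496, 0.8855, 1.6107, 1.3893).
‖u_3‖ = 2.7767, so e_3 = (0.5581, 0.3189, 0.5801, 0.5004).

e_3 = (0.5581, 0.3189, 0.5801, 0.5004)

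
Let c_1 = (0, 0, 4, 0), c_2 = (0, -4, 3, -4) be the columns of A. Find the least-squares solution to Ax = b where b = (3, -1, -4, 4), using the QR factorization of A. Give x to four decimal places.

e_1 = c_1/‖c_1‖ = (0, 0, 4, 0)/4.0000 = (0.0000, 0.0000, 1.0000, 0.0000).
r_{12} = e_1·c_2 = 3.0000.
u_2 = c_2 − 3.0000·e_1 = (0.0000, -4.0000, 0.0000, -4.0000).
‖u_2‖ = 5.6569, so e_2 = (0.0000, -0.7071, 0.0000, -0.7071).
Qᵀb = (-4.0000, -2.1213).
Back-substitute: x_2 = -2.1213/5.6569 = -0.3750.
x_1 = (-4.0000 − 3.0000·(-0.3750))/4.0000 = -0.7188.

x = (-0.7188, -0.3750)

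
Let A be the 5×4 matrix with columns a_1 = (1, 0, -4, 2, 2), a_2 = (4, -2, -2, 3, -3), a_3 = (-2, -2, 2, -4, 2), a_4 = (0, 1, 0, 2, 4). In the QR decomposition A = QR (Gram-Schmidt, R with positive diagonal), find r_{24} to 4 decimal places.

r_{24} = -2.2857

a_1 = (1, 0, -4, 2, 2); ‖a_1‖ = 5.0000, so q_1 = (0.2000, 0.0000, -0.8000, 0.4000, 0.4000).
q_1·a_2 = 0.2000·4 + 0.0000·(-2) + (-0.8000)·(-2) + 0.4000·3 + 0.4000·(-3) = 2.4000.
u_2 = a_2 − 2.4000·q_1 = (3.5200, -2.0000, -0.0800, 2.0400, -3.9600).
‖u_2‖ = 6.0200, so q_2 = (0.5847, -0.3322, -0.0133, 0.3389, -0.6578).
r_{24} = q_2·a_4 = -2.2857.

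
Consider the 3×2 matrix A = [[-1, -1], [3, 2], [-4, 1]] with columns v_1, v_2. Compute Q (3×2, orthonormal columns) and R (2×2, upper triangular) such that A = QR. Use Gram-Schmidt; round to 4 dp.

Q = [[-0.1961, -0.3720], [0.5883, 0.6955], [-0.7845, 0.6147]], R = [[5.0990, 0.5883], [0.0000, 2.3778]]

e_1 = v_1/‖v_1‖ = (-1, 3, -4)/5.0990 = (-0.1961, 0.5883, -0.7845).
r_{12} = e_1·v_2 = 0.5883.
u_2 = v_2 − 0.5883·e_1 = (-0.8846, 1.6538, 1.4615).
‖u_2‖ = 2.3778, so e_2 = (-0.3720, 0.6955, 0.6147).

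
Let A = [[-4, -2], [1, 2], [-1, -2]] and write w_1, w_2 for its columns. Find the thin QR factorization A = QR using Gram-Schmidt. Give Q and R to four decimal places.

q_1 = w_1/‖w_1‖ = (-4, 1, -1)/4.2426 = (-0.9428, 0.2357, -0.2357).
r_{12} = q_1·w_2 = 2.8284.
u_2 = w_2 − 2.8284·q_1 = (0.6667, 1.3333, -1.3333).
‖u_2‖ = 2.0000, so q_2 = (0.3333, 0.6667, -0.6667).

Q = [[-0.9428, 0.3333], [0.2357, 0.6667], [-0.2357, -0.6667]], R = [[4.2426, 2.8284], [0.0000, 2.0000]]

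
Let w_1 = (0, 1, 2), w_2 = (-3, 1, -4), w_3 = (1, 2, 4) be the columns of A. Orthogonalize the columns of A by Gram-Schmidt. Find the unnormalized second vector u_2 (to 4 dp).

u_2 = (-3.0000, 2.4000, -1.2000)

w_1 = (0, 1, 2); ‖w_1‖ = 2.2361, so q_1 = (0.0000, 0.4472, 0.8944).
q_1·w_2 = 0.0000·(-3) + 0.4472·1 + 0.8944·(-4) = -3.1305.
u_2 = w_2 + 3.1305·q_1 = (-3.0000, 2.4000, -1.2000).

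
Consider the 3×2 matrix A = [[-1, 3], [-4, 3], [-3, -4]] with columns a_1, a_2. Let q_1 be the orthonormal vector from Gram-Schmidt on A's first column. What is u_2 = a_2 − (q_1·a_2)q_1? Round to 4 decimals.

u_2 = (2.8846, 2.5385, -4.3462)

a_1 = (-1, -4, -3); ‖a_1‖ = 5.0990, so q_1 = (-0.1961, -0.7845, -0.5883).
q_1·a_2 = (-0.1961)·3 + (-0.7845)·3 + (-0.5883)·(-4) = -0.5883.
u_2 = a_2 + 0.5883·q_1 = (2.8846, 2.5385, -4.3462).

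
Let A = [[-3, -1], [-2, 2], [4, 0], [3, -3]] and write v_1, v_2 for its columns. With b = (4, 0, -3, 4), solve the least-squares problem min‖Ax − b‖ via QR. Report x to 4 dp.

x = (-0.7593, -1.6852)

v_1 = (-3, -2, 4, 3); ‖v_1‖ = 6.1644, so e_1 = (-0.4867, -0.3244, 0.6489, 0.4867).
e_1·v_2 = (-0.4867)·(-1) + (-0.3244)·2 + 0.6489·0 + 0.4867·(-3) = -1.6222.
u_2 = v_2 + 1.6222·e_1 = (-1.7895, 1.4737, 1.0526, -2.2105).
‖u_2‖ = 3.3717, so e_2 = (-0.5307, 0.4371, 0.3122, -0.6556).
Qᵀb = (-1.9467, -5.6820).
Back-substitute: x_2 = -5.6820/3.3717 = -1.6852.
x_1 = (-1.9467 + 1.6222·(-1.6852))/6.1644 = -0.7593.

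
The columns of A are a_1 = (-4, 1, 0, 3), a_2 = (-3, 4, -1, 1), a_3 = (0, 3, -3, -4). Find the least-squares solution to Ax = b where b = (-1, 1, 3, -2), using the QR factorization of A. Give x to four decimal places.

x = (-0.5534, 0.5750, -0.2737)

a_1 = (-4, 1, 0, 3); ‖a_1‖ = 5.0990, so e_1 = (-0.7845, 0.1961, 0.0000, 0.5883).
e_1·a_2 = (-0.7845)·(-3) + 0.1961·4 + 0.0000·(-1) + 0.5883·1 = 3.7262.
u_2 = a_2 − 3.7262·e_1 = (-0.0769, 3.2692, -1.0000, -1.1923).
‖u_2‖ = 3.6215, so e_2 = (-0.0212, 0.9027, -0.2761, -0.3292).
e_1·a_3 = (-0.7845)·0 + 0.1961·3 + 0.0000·(-3) + 0.5883·(-4) = -1.7650; e_2·a_3 = (-0.0212)·0 + 0.9027·3 + (-0.2761)·(-3) + (-0.3292)·(-4) = 4.8535.
u_3 = a_3 + 1.7650·e_1 − 4.8535·e_2 = (-1.2815, -1.0352, -1.6598, -1.3636).
‖u_3‖ = 2.7071, so e_3 = (-0.4734, -0.3824, -0.6131, -0.5037).
Qᵀb = (-0.1961, 0.7540, -0.7410).
Back-substitute: x_3 = -0.7410/2.7071 = -0.2737.
x_2 = (0.7540 − 4.8535·(-0.2737))/3.6215 = 0.5750.
x_1 = (-0.1961 − 3.7262·0.5750 + 1.7650·(-0.2737))/5.0990 = -0.5534.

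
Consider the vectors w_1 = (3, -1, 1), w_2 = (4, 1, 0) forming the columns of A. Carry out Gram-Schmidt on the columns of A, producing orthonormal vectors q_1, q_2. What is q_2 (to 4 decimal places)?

w_1 = (3, -1, 1); ‖w_1‖ = 3.3166, so q_1 = (0.9045, -0.3015, 0.3015).
q_1·w_2 = 0.9045·4 + (-0.3015)·1 + 0.3015·0 = 3.3166.
u_2 = w_2 − 3.3166·q_1 = (1.0000, 2.0000, -1.0000).
‖u_2‖ = 2.4495, so q_2 = (0.4082, 0.8165, -0.4082).

q_2 = (0.4082, 0.8165, -0.4082)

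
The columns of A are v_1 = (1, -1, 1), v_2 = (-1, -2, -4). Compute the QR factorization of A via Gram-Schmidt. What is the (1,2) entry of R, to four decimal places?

e_1 = v_1/‖v_1‖ = (1, -1, 1)/1.7321 = (0.5774, -0.5774, 0.5774).
r_{12} = e_1·v_2 = -1.7321.

r_{12} = -1.7321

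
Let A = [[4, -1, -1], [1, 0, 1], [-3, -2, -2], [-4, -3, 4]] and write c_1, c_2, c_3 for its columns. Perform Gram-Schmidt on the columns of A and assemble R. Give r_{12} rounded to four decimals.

c_1 = (4, 1, -3, -4); ‖c_1‖ = 6.4807, so e_1 = (0.6172, 0.1543, -0.4629, -0.6172).
r_{12} = e_1·c_2 = 2.1602.

r_{12} = 2.1602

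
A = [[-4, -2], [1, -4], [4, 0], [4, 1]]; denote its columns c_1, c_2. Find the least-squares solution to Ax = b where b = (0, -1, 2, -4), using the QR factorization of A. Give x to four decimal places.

x = (-0.1959, 0.0746)

c_1 = (-4, 1, 4, 4); ‖c_1‖ = 7.0000, so e_1 = (-0.5714, 0.1429, 0.5714, 0.5714).
e_1·c_2 = (-0.5714)·(-2) + 0.1429·(-4) + 0.5714·0 + 0.5714·1 = 1.1429.
u_2 = c_2 − 1.1429·e_1 = (-1.3469, -4.1633, -0.6531, 0.3469).
‖u_2‖ = 4.4378, so e_2 = (-0.3035, -0.9381, -0.1472, 0.0782).
Qᵀb = (-1.2857, 0.3311).
Back-substitute: x_2 = 0.3311/4.4378 = 0.0746.
x_1 = (-1.2857 − 1.1429·0.0746)/7.0000 = -0.1959.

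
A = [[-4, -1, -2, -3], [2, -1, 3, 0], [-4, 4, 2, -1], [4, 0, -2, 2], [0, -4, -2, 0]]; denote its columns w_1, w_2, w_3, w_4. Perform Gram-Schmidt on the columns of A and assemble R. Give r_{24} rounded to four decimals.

r_{24} = 0.9933

w_1 = (-4, 2, -4, 4, 0); ‖w_1‖ = 7.2111, so q_1 = (-0.5547, 0.2774, -0.5547, 0.5547, 0.0000).
q_1·w_2 = (-0.5547)·(-1) + 0.2774·(-1) + (-0.5547)·4 + 0.5547·0 + 0.0000·(-4) = -1.9415.
u_2 = w_2 + 1.9415·q_1 = (-2.0769, -0.4615, 2.9231, 1.0769, -4.0000).
‖u_2‖ = 5.4983, so q_2 = (-0.3777, -0.0839, 0.5316, 0.1959, -0.7275).
r_{24} = q_2·w_4 = 0.9933.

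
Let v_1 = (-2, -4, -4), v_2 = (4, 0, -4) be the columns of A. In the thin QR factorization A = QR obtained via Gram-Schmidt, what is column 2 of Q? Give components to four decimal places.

v_1 = (-2, -4, -4); ‖v_1‖ = 6.0000, so e_1 = (-0.3333, -0.6667, -0.6667).
e_1·v_2 = (-0.3333)·4 + (-0.6667)·0 + (-0.6667)·(-4) = 1.3333.
u_2 = v_2 − 1.3333·e_1 = (4.4444, 0.8889, -3.1111).
‖u_2‖ = 5.4975, so e_2 = (0.8085, 0.1617, -0.5659).

e_2 = (0.8085, 0.1617, -0.5659)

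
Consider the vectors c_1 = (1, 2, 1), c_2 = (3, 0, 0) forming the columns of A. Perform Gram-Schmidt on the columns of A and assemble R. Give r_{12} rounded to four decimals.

c_1 = (1, 2, 1); ‖c_1‖ = 2.4495, so e_1 = (0.4082, 0.8165, 0.4082).
r_{12} = e_1·c_2 = 1.2247.

r_{12} = 1.2247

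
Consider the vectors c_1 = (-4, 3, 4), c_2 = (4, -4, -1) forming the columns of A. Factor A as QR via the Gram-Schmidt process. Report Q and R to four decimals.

c_1 = (-4, 3, 4); ‖c_1‖ = 6.4031, so e_1 = (-0.6247, 0.4685, 0.6247).
e_1·c_2 = (-0.6247)·4 + 0.4685·(-4) + 0.6247·(-1) = -4.9976.
u_2 = c_2 + 4.9976·e_1 = (0.8780, -1.6585, 2.1220).
‖u_2‖ = 2.8327, so e_2 = (0.3100, -0.5855, 0.7491).

Q = [[-0.6247, 0.3100], [0.4685, -0.5855], [0.6247, 0.7491]], R = [[6.4031, -4.9976], [0.0000, 2.8327]]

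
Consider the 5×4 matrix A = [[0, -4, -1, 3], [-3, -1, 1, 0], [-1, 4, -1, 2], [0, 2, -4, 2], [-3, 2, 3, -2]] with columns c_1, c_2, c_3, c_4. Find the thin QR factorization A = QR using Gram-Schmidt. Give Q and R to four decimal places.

Q = [[0.0000, -0.6453, -0.3846, 0.5419], [-0.6882, -0.3396, -0.2491, -0.1930], [-0.2294, 0.5859, -0.2023, 0.7142], [0.0000, 0.3227, -0.8056, -0.3961], [-0.6882, 0.1443, 0.3165, -0.0451]], R = [[4.3589, -1.6059, -2.5236, 0.9177], [0.0000, 6.1985, -1.1378, -0.4076], [0.0000, 0.0000, 4.5097, -3.8025], [0.0000, 0.0000, 0.0000, 2.3522]]

e_1 = c_1/‖c_1‖ = (0, -3, -1, 0, -3)/4.3589 = (0.0000, -0.6882, -0.2294, 0.0000, -0.6882).
r_{12} = e_1·c_2 = -1.6059.
u_2 = c_2 + 1.6059·e_1 = (-4.0000, -2.1053, 3.6316, 2.0000, 0.8947).
‖u_2‖ = 6.1985, so e_2 = (-0.6453, -0.3396, 0.5859, 0.3227, 0.1443).
r_{13} = e_1·c_3 = -2.5236; r_{23} = e_2·c_3 = -1.1378.
u_3 = c_3 + 2.5236·e_1 + 1.1378·e_2 = (-1.7342, -1.1233, -0.9123, -3.6329, 1.4274).
‖u_3‖ = 4.5097, so e_3 = (-0.3846, -0.2491, -0.2023, -0.8056, 0.3165).
r_{14} = e_1·c_4 = 0.9177; r_{24} = e_2·c_4 = -0.4076; r_{34} = e_3·c_4 = -3.8025.
u_4 = c_4 − 0.9177·e_1 + 0.4076·e_2 + 3.8025·e_3 = (1.2747, -0.4540, 1.6800, -0.9317, -0.1060).
‖u_4‖ = 2.3522, so e_4 = (0.5419, -0.1930, 0.7142, -0.3961, -0.0451).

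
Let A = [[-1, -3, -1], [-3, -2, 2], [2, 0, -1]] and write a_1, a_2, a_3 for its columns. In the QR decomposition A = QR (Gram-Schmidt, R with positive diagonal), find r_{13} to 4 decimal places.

r_{13} = -1.8708

a_1 = (-1, -3, 2); ‖a_1‖ = 3.7417, so q_1 = (-0.2673, -0.8018, 0.5345).
r_{13} = q_1·a_3 = -1.8708.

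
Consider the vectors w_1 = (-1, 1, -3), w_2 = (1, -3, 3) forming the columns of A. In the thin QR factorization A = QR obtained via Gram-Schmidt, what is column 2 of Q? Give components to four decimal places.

e_1 = w_1/‖w_1‖ = (-1, 1, -3)/3.3166 = (-0.3015, 0.3015, -0.9045).
r_{12} = e_1·w_2 = -3.9196.
u_2 = w_2 + 3.9196·e_1 = (-0.1818, -1.8182, -0.5455).
‖u_2‖ = 1.9069, so e_2 = (-0.0953, -0.9535, -0.2860).

e_2 = (-0.0953, -0.9535, -0.2860)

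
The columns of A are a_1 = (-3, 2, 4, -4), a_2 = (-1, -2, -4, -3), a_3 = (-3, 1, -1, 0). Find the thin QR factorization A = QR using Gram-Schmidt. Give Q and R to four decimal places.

Q = [[-0.4472, -0.2457, -0.7668], [0.2981, -0.3276, 0.3503], [0.5963, -0.6552, -0.3121], [-0.5963, -0.6348, 0.4382]], R = [[6.7082, -0.7454, 1.0435], [0.0000, 5.4263, 1.0648], [0.0000, 0.0000, 2.9627]]

a_1 = (-3, 2, 4, -4); ‖a_1‖ = 6.7082, so q_1 = (-0.4472, 0.2981, 0.5963, -0.5963).
q_1·a_2 = (-0.4472)·(-1) + 0.2981·(-2) + 0.5963·(-4) + (-0.5963)·(-3) = -0.7454.
u_2 = a_2 + 0.7454·q_1 = (-1.3333, -1.7778, -3.5556, -3.4444).
‖u_2‖ = 5.4263, so q_2 = (-0.2457, -0.3276, -0.6552, -0.6348).
q_1·a_3 = (-0.4472)·(-3) + 0.2981·1 + 0.5963·(-1) + (-0.5963)·0 = 1.0435; q_2·a_3 = (-0.2457)·(-3) + (-0.3276)·1 + (-0.6552)·(-1) + (-0.6348)·0 = 1.0648.
u_3 = a_3 − 1.0435·q_1 − 1.0648·q_2 = (-2.2717, 1.0377, -0.9245, 1.2981).
‖u_3‖ = 2.9627, so q_3 = (-0.7668, 0.3503, -0.3121, 0.4382).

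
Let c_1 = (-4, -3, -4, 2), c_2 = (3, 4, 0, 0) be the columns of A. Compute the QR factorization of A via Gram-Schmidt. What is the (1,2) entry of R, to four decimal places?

r_{12} = -3.5777

c_1 = (-4, -3, -4, 2); ‖c_1‖ = 6.7082, so e_1 = (-0.5963, -0.4472, -0.5963, 0.2981).
r_{12} = e_1·c_2 = -3.5777.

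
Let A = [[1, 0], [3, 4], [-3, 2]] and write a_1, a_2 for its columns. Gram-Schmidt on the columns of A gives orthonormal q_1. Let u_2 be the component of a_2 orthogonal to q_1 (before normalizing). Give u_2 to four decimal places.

q_1 = a_1/‖a_1‖ = (1, 3, -3)/4.3589 = (0.2294, 0.6882, -0.6882).
r_{12} = q_1·a_2 = 1.3765.
u_2 = a_2 − 1.3765·q_1 = (-0.3158, 3.0526, 2.9474).

u_2 = (-0.3158, 3.0526, 2.9474)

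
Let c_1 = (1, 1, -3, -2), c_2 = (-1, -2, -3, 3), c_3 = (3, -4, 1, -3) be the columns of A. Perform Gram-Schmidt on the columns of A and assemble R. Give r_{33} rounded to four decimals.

c_1 = (1, 1, -3, -2); ‖c_1‖ = 3.8730, so e_1 = (0.2582, 0.2582, -0.7746, -0.5164).
e_1·c_2 = 0.2582·(-1) + 0.2582·(-2) + (-0.7746)·(-3) + (-0.5164)·3 = 0.0000.
u_2 = c_2 − 0.0000·e_1 = (-1.0000, -2.0000, -3.0000, 3.0000).
‖u_2‖ = 4.7958, so e_2 = (-0.2085, -0.4170, -0.6255, 0.6255).
e_1·c_3 = 0.2582·3 + 0.2582·(-4) + (-0.7746)·1 + (-0.5164)·(-3) = 0.5164; e_2·c_3 = (-0.2085)·3 + (-0.4170)·(-4) + (-0.6255)·1 + 0.6255·(-3) = -1.4596.
u_3 = c_3 − 0.5164·e_1 + 1.4596·e_2 = (2.5623, -4.7420, 0.4870, -1.8203).
r_{33} = ‖u_3‖ = 5.7099.

r_{33} = 5.7099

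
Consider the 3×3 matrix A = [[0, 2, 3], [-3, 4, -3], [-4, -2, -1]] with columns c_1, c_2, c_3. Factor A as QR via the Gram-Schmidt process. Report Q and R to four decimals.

Q = [[0.0000, 0.4138, 0.9104], [-0.6000, 0.7283, -0.3310], [-0.8000, -0.5462, 0.2483]], R = [[5.0000, -0.8000, 2.6000], [0.0000, 4.8332, -0.3973], [0.0000, 0.0000, 3.4759]]

c_1 = (0, -3, -4); ‖c_1‖ = 5.0000, so q_1 = (0.0000, -0.6000, -0.8000).
q_1·c_2 = 0.0000·2 + (-0.6000)·4 + (-0.8000)·(-2) = -0.8000.
u_2 = c_2 + 0.8000·q_1 = (2.0000, 3.5200, -2.6400).
‖u_2‖ = 4.8332, so q_2 = (0.4138, 0.7283, -0.5462).
q_1·c_3 = 0.0000·3 + (-0.6000)·(-3) + (-0.8000)·(-1) = 2.6000; q_2·c_3 = 0.4138·3 + 0.7283·(-3) + (-0.5462)·(-1) = -0.3973.
u_3 = c_3 − 2.6000·q_1 + 0.3973·q_2 = (3.1644, -1.1507, 0.8630).
‖u_3‖ = 3.4759, so q_3 = (0.9104, -0.3310, 0.2483).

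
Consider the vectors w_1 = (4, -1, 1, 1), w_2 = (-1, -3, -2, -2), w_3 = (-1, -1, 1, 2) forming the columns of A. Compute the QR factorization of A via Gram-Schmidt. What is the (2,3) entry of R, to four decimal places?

e_1 = w_1/‖w_1‖ = (4, -1, 1, 1)/4.3589 = (0.9177, -0.2294, 0.2294, 0.2294).
r_{12} = e_1·w_2 = -1.1471.
u_2 = w_2 + 1.1471·e_1 = (0.0526, -3.2632, -1.7368, -1.7368).
‖u_2‖ = 4.0846, so e_2 = (0.0129, -0.7989, -0.4252, -0.4252).
r_{23} = e_2·w_3 = -0.4896.

r_{23} = -0.4896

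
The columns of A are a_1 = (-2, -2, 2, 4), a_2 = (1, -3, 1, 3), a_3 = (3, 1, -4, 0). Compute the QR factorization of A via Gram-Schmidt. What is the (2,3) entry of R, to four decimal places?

r_{23} = 2.1651

a_1 = (-2, -2, 2, 4); ‖a_1‖ = 5.2915, so e_1 = (-0.3780, -0.3780, 0.3780, 0.7559).
e_1·a_2 = (-0.3780)·1 + (-0.3780)·(-3) + 0.3780·1 + 0.7559·3 = 3.4017.
u_2 = a_2 − 3.4017·e_1 = (2.2857, -1.7143, -0.2857, 0.4286).
‖u_2‖ = 2.9032, so e_2 = (0.7873, -0.5905, -0.0984, 0.1476).
r_{23} = e_2·a_3 = 2.1651.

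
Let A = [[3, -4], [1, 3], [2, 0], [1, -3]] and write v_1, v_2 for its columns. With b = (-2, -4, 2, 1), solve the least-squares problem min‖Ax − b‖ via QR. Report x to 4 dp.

x = (-0.6940, -0.4508)

e_1 = v_1/‖v_1‖ = (3, 1, 2, 1)/3.8730 = (0.7746, 0.2582, 0.5164, 0.2582).
r_{12} = e_1·v_2 = -3.0984.
u_2 = v_2 + 3.0984·e_1 = (-1.6000, 3.8000, 1.6000, -2.2000).
‖u_2‖ = 4.9396, so e_2 = (-0.3239, 0.7693, 0.3239, -0.4454).
Qᵀb = (-1.2910, -2.2269).
Back-substitute: x_2 = -2.2269/4.9396 = -0.4508.
x_1 = (-1.2910 + 3.0984·(-0.4508))/3.8730 = -0.6940.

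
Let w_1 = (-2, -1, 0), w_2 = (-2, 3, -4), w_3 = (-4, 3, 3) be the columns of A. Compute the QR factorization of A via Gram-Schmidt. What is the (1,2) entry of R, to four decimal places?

r_{12} = 0.4472

w_1 = (-2, -1, 0); ‖w_1‖ = 2.2361, so e_1 = (-0.8944, -0.4472, 0.0000).
r_{12} = e_1·w_2 = 0.4472.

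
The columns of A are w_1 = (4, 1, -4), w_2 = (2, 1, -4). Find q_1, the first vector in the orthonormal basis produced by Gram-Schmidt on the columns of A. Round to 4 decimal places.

q_1 = (0.6963, 0.1741, -0.6963)

w_1 = (4, 1, -4); ‖w_1‖ = 5.7446, so q_1 = (0.6963, 0.1741, -0.6963).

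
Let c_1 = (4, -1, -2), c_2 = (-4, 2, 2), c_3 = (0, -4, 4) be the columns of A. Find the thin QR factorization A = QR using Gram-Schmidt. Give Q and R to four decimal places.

c_1 = (4, -1, -2); ‖c_1‖ = 4.5826, so q_1 = (0.8729, -0.2182, -0.4364).
q_1·c_2 = 0.8729·(-4) + (-0.2182)·2 + (-0.4364)·2 = -4.8008.
u_2 = c_2 + 4.8008·q_1 = (0.1905, 0.9524, -0.0952).
‖u_2‖ = 0.9759, so q_2 = (0.1952, 0.9759, -0.0976).
q_1·c_3 = 0.8729·0 + (-0.2182)·(-4) + (-0.4364)·4 = -0.8729; q_2·c_3 = 0.1952·0 + 0.9759·(-4) + (-0.0976)·4 = -4.2940.
u_3 = c_3 + 0.8729·q_1 + 4.2940·q_2 = (1.6000, 0.0000, 3.2000).
‖u_3‖ = 3.5777, so q_3 = (0.4472, 0.0000, 0.8944).

Q = [[0.8729, 0.1952, 0.4472], [-0.2182, 0.9759, 0.0000], [-0.4364, -0.0976, 0.8944]], R = [[4.5826, -4.8008, -0.8729], [0.0000, 0.9759, -4.2940], [0.0000, 0.0000, 3.5777]]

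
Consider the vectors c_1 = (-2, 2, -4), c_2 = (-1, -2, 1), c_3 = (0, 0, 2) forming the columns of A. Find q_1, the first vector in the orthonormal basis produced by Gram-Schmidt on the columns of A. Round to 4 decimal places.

q_1 = c_1/‖c_1‖ = (-2, 2, -4)/4.8990 = (-0.4082, 0.4082, -0.8165).

q_1 = (-0.4082, 0.4082, -0.8165)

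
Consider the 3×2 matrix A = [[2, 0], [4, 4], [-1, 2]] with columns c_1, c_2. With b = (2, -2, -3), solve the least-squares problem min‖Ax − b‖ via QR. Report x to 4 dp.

c_1 = (2, 4, -1); ‖c_1‖ = 4.5826, so e_1 = (0.4364, 0.8729, -0.2182).
e_1·c_2 = 0.4364·0 + 0.8729·4 + (-0.2182)·2 = 3.0551.
u_2 = c_2 − 3.0551·e_1 = (-1.3333, 1.3333, 2.6667).
‖u_2‖ = 3.2660, so e_2 = (-0.4082, 0.4082, 0.8165).
Qᵀb = (-0.2182, -4.0825).
Back-substitute: x_2 = -4.0825/3.2660 = -1.2500.
x_1 = (-0.2182 − 3.0551·(-1.2500))/4.5826 = 0.7857.

x = (0.7857, -1.2500)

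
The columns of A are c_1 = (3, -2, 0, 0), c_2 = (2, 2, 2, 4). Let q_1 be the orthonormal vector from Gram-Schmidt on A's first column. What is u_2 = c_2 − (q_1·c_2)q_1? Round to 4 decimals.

u_2 = (1.5385, 2.3077, 2.0000, 4.0000)

c_1 = (3, -2, 0, 0); ‖c_1‖ = 3.6056, so q_1 = (0.8321, -0.5547, 0.0000, 0.0000).
q_1·c_2 = 0.8321·2 + (-0.5547)·2 + 0.0000·2 + 0.0000·4 = 0.5547.
u_2 = c_2 − 0.5547·q_1 = (1.5385, 2.3077, 2.0000, 4.0000).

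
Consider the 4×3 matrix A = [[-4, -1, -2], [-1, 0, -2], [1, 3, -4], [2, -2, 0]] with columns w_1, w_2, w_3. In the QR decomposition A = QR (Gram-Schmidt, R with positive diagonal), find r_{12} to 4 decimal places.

r_{12} = 0.6396

w_1 = (-4, -1, 1, 2); ‖w_1‖ = 4.6904, so q_1 = (-0.8528, -0.2132, 0.2132, 0.4264).
r_{12} = q_1·w_2 = 0.6396.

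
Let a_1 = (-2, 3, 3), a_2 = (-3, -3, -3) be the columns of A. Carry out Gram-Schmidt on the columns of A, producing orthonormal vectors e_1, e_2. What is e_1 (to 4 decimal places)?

a_1 = (-2, 3, 3); ‖a_1‖ = 4.6904, so e_1 = (-0.4264, 0.6396, 0.6396).

e_1 = (-0.4264, 0.6396, 0.6396)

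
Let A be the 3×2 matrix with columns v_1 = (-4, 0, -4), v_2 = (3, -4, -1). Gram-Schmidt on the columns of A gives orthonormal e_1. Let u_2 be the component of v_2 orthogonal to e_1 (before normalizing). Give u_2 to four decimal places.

u_2 = (2.0000, -4.0000, -2.0000)

v_1 = (-4, 0, -4); ‖v_1‖ = 5.6569, so e_1 = (-0.7071, 0.0000, -0.7071).
e_1·v_2 = (-0.7071)·3 + 0.0000·(-4) + (-0.7071)·(-1) = -1.4142.
u_2 = v_2 + 1.4142·e_1 = (2.0000, -4.0000, -2.0000).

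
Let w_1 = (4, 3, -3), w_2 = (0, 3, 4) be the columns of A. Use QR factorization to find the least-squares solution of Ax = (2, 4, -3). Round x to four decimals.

x = (0.8621, 0.1034)

w_1 = (4, 3, -3); ‖w_1‖ = 5.8310, so q_1 = (0.6860, 0.5145, -0.5145).
q_1·w_2 = 0.6860·0 + 0.5145·3 + (-0.5145)·4 = -0.5145.
u_2 = w_2 + 0.5145·q_1 = (0.3529, 3.2647, 3.7353).
‖u_2‖ = 4.9735, so q_2 = (0.0710, 0.6564, 0.7510).
Qᵀb = (4.9735, 0.5145).
Back-substitute: x_2 = 0.5145/4.9735 = 0.1034.
x_1 = (4.9735 + 0.5145·0.1034)/5.8310 = 0.8621.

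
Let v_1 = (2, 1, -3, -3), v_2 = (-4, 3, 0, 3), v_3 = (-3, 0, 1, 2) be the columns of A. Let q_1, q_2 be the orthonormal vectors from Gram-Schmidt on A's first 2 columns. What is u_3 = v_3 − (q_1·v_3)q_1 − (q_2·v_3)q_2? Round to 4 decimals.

u_3 = (-0.7270, -0.6041, -0.3208, -0.3652)

v_1 = (2, 1, -3, -3); ‖v_1‖ = 4.7958, so q_1 = (0.4170, 0.2085, -0.6255, -0.6255).
q_1·v_2 = 0.4170·(-4) + 0.2085·3 + (-0.6255)·0 + (-0.6255)·3 = -2.9192.
u_2 = v_2 + 2.9192·q_1 = (-2.7826, 3.6087, -1.8261, 1.1739).
‖u_2‖ = 5.0476, so q_2 = (-0.5513, 0.7149, -0.3618, 0.2326).
q_1·v_3 = 0.4170·(-3) + 0.2085·0 + (-0.6255)·1 + (-0.6255)·2 = -3.1277; q_2·v_3 = (-0.5513)·(-3) + 0.7149·0 + (-0.3618)·1 + 0.2326·2 = 1.7572.
u_3 = v_3 + 3.1277·q_1 − 1.7572·q_2 = (-0.7270, -0.6041, -0.3208, -0.3652).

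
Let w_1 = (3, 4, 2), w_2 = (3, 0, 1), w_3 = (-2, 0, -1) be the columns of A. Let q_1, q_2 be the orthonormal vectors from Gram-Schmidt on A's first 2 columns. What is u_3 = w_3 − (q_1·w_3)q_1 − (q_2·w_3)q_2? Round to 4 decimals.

u_3 = (0.0947, 0.0710, -0.2840)

q_1 = w_1/‖w_1‖ = (3, 4, 2)/5.3852 = (0.5571, 0.7428, 0.3714).
r_{12} = q_1·w_2 = 2.0426.
u_2 = w_2 − 2.0426·q_1 = (1.8621, -1.5172, 0.2414).
‖u_2‖ = 2.4140, so q_2 = (0.7713, -0.6285, 0.1000).
r_{13} = q_1·w_3 = -1.4856; r_{23} = q_2·w_3 = -1.6427.
u_3 = w_3 + 1.4856·q_1 + 1.6427·q_2 = (0.0947, 0.0710, -0.2840).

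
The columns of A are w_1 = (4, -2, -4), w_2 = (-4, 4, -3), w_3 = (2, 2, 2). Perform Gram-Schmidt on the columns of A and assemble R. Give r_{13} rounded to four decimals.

r_{13} = -0.6667

w_1 = (4, -2, -4); ‖w_1‖ = 6.0000, so q_1 = (0.6667, -0.3333, -0.6667).
r_{13} = q_1·w_3 = -0.6667.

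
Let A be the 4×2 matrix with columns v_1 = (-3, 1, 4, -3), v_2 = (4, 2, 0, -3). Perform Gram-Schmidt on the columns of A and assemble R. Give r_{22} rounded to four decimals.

r_{22} = 5.3825

v_1 = (-3, 1, 4, -3); ‖v_1‖ = 5.9161, so e_1 = (-0.5071, 0.1690, 0.6761, -0.5071).
e_1·v_2 = (-0.5071)·4 + 0.1690·2 + 0.6761·0 + (-0.5071)·(-3) = -0.1690.
u_2 = v_2 + 0.1690·e_1 = (3.9143, 2.0286, 0.1143, -3.0857).
r_{22} = ‖u_2‖ = 5.3825.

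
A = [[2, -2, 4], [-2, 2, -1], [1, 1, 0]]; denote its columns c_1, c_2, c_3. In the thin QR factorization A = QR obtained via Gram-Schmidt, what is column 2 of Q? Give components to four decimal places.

c_1 = (2, -2, 1); ‖c_1‖ = 3.0000, so e_1 = (0.6667, -0.6667, 0.3333).
e_1·c_2 = 0.6667·(-2) + (-0.6667)·2 + 0.3333·1 = -2.3333.
u_2 = c_2 + 2.3333·e_1 = (-0.4444, 0.4444, 1.7778).
‖u_2‖ = 1.8856, so e_2 = (-0.2357, 0.2357, 0.9428).

e_2 = (-0.2357, 0.2357, 0.9428)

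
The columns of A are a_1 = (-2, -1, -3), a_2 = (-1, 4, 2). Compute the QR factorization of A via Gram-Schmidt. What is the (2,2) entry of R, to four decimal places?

r_{22} = 4.0532

e_1 = a_1/‖a_1‖ = (-2, -1, -3)/3.7417 = (-0.5345, -0.2673, -0.8018).
r_{12} = e_1·a_2 = -2.1381.
u_2 = a_2 + 2.1381·e_1 = (-2.1429, 3.4286, 0.2857).
r_{22} = ‖u_2‖ = 4.0532.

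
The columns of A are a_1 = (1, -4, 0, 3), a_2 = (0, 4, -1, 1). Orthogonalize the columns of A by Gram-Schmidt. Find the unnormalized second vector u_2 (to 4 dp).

a_1 = (1, -4, 0, 3); ‖a_1‖ = 5.0990, so e_1 = (0.1961, -0.7845, 0.0000, 0.5883).
e_1·a_2 = 0.1961·0 + (-0.7845)·4 + 0.0000·(-1) + 0.5883·1 = -2.5495.
u_2 = a_2 + 2.5495·e_1 = (0.5000, 2.0000, -1.0000, 2.5000).

u_2 = (0.5000, 2.0000, -1.0000, 2.5000)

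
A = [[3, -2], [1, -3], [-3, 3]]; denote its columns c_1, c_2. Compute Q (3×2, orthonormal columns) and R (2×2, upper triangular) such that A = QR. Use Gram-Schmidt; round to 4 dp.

Q = [[0.6882, 0.3786], [0.2294, -0.9228], [-0.6882, 0.0710]], R = [[4.3589, -4.1295], [0.0000, 2.2243]]

q_1 = c_1/‖c_1‖ = (3, 1, -3)/4.3589 = (0.6882, 0.2294, -0.6882).
r_{12} = q_1·c_2 = -4.1295.
u_2 = c_2 + 4.1295·q_1 = (0.8421, -2.0526, 0.1579).
‖u_2‖ = 2.2243, so q_2 = (0.3786, -0.9228, 0.0710).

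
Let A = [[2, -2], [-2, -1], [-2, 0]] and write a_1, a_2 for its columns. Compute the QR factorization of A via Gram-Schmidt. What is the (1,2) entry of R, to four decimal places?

a_1 = (2, -2, -2); ‖a_1‖ = 3.4641, so e_1 = (0.5774, -0.5774, -0.5774).
r_{12} = e_1·a_2 = -0.5774.

r_{12} = -0.5774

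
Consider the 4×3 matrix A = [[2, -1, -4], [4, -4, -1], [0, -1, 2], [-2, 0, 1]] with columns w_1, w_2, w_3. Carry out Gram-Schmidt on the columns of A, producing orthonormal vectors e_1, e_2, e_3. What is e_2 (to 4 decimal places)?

w_1 = (2, 4, 0, -2); ‖w_1‖ = 4.8990, so e_1 = (0.4082, 0.8165, 0.0000, -0.4082).
e_1·w_2 = 0.4082·(-1) + 0.8165·(-4) + 0.0000·(-1) + (-0.4082)·0 = -3.6742.
u_2 = w_2 + 3.6742·e_1 = (0.5000, -1.0000, -1.0000, -1.5000).
‖u_2‖ = 2.1213, so e_2 = (0.2357, -0.4714, -0.4714, -0.7071).

e_2 = (0.2357, -0.4714, -0.4714, -0.7071)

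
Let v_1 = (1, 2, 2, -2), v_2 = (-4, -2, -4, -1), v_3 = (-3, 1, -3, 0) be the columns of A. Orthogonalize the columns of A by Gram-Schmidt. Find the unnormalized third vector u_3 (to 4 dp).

v_1 = (1, 2, 2, -2); ‖v_1‖ = 3.6056, so e_1 = (0.2774, 0.5547, 0.5547, -0.5547).
e_1·v_2 = 0.2774·(-4) + 0.5547·(-2) + 0.5547·(-4) + (-0.5547)·(-1) = -3.8829.
u_2 = v_2 + 3.8829·e_1 = (-2.9231, 0.1538, -1.8462, -3.1538).
‖u_2‖ = 4.6822, so e_2 = (-0.6243, 0.0329, -0.3943, -0.6736).
e_1·v_3 = 0.2774·(-3) + 0.5547·1 + 0.5547·(-3) + (-0.5547)·0 = -1.9415; e_2·v_3 = (-0.6243)·(-3) + 0.0329·1 + (-0.3943)·(-3) + (-0.6736)·0 = 3.0886.
u_3 = v_3 + 1.9415·e_1 − 3.0886·e_2 = (-0.5333, 1.9754, -0.7053, 1.0035).

u_3 = (-0.5333, 1.9754, -0.7053, 1.0035)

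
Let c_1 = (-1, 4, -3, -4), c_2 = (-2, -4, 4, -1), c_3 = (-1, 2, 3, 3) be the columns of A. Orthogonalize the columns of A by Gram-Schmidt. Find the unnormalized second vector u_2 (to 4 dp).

c_1 = (-1, 4, -3, -4); ‖c_1‖ = 6.4807, so q_1 = (-0.1543, 0.6172, -0.4629, -0.6172).
q_1·c_2 = (-0.1543)·(-2) + 0.6172·(-4) + (-0.4629)·4 + (-0.6172)·(-1) = -3.3947.
u_2 = c_2 + 3.3947·q_1 = (-2.5238, -1.9048, 2.4286, -3.0952).

u_2 = (-2.5238, -1.9048, 2.4286, -3.0952)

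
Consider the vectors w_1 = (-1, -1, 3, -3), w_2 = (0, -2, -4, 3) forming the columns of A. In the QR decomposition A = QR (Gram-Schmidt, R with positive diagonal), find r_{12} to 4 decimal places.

q_1 = w_1/‖w_1‖ = (-1, -1, 3, -3)/4.4721 = (-0.2236, -0.2236, 0.6708, -0.6708).
r_{12} = q_1·w_2 = -4.2485.

r_{12} = -4.2485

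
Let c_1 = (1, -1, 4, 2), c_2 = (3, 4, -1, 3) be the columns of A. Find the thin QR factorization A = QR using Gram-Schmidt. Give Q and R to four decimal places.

q_1 = c_1/‖c_1‖ = (1, -1, 4, 2)/4.6904 = (0.2132, -0.2132, 0.8528, 0.4264).
r_{12} = q_1·c_2 = 0.2132.
u_2 = c_2 − 0.2132·q_1 = (2.9545, 4.0455, -1.1818, 2.9091).
‖u_2‖ = 5.9122, so q_2 = (0.4997, 0.6843, -0.1999, 0.4920).

Q = [[0.2132, 0.4997], [-0.2132, 0.6843], [0.8528, -0.1999], [0.4264, 0.4920]], R = [[4.6904, 0.2132], [0.0000, 5.9122]]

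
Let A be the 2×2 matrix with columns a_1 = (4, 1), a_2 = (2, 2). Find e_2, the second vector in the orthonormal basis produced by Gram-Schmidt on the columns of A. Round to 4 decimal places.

e_2 = (-0.2425, 0.9701)

a_1 = (4, 1); ‖a_1‖ = 4.1231, so e_1 = (0.9701, 0.2425).
e_1·a_2 = 0.9701·2 + 0.2425·2 = 2.4254.
u_2 = a_2 − 2.4254·e_1 = (-0.3529, 1.4118).
‖u_2‖ = 1.4552, so e_2 = (-0.2425, 0.9701).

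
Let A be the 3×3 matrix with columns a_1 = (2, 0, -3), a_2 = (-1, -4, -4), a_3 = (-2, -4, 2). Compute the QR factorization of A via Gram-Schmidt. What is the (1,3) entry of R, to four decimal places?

r_{13} = -2.7735

a_1 = (2, 0, -3); ‖a_1‖ = 3.6056, so q_1 = (0.5547, 0.0000, -0.8321).
r_{13} = q_1·a_3 = -2.7735.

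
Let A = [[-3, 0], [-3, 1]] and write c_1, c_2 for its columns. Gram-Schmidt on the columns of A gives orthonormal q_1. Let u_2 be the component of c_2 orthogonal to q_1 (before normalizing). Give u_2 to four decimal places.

u_2 = (-0.5000, 0.5000)

c_1 = (-3, -3); ‖c_1‖ = 4.2426, so q_1 = (-0.7071, -0.7071).
q_1·c_2 = (-0.7071)·0 + (-0.7071)·1 = -0.7071.
u_2 = c_2 + 0.7071·q_1 = (-0.5000, 0.5000).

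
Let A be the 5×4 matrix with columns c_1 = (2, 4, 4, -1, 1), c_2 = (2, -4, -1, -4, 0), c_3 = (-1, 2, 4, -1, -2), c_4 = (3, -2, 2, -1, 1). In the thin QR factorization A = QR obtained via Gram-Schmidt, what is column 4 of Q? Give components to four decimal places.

c_1 = (2, 4, 4, -1, 1); ‖c_1‖ = 6.1644, so q_1 = (0.3244, 0.6489, 0.6489, -0.1622, 0.1622).
q_1·c_2 = 0.3244·2 + 0.6489·(-4) + 0.6489·(-1) + (-0.1622)·(-4) + 0.1622·0 = -1.9467.
u_2 = c_2 + 1.9467·q_1 = (2.6316, -2.7368, 0.2632, -4.3158, 0.3158).
‖u_2‖ = 5.7629, so q_2 = (0.4566, -0.4749, 0.0457, -0.7489, 0.0548).
q_1·c_3 = 0.3244·(-1) + 0.6489·2 + 0.6489·4 + (-0.1622)·(-1) + 0.1622·(-2) = 3.4066; q_2·c_3 = 0.4566·(-1) + (-0.4749)·2 + 0.0457·4 + (-0.7489)·(-1) + 0.0548·(-2) = -0.5845.
u_3 = c_3 − 3.4066·q_1 + 0.5845·q_2 = (-1.8384, -0.4881, 1.8162, -0.8851, -2.5206).
‖u_3‖ = 3.7487, so q_3 = (-0.4904, -0.1302, 0.4845, -0.2361, -0.6724).
q_1·c_4 = 0.3244·3 + 0.6489·(-2) + 0.6489·2 + (-0.1622)·(-1) + 0.1622·1 = 1.2978; q_2·c_4 = 0.4566·3 + (-0.4749)·(-2) + 0.0457·2 + (-0.7489)·(-1) + 0.0548·1 = 3.2148; q_3·c_4 = (-0.4904)·3 + (-0.1302)·(-2) + 0.4845·2 + (-0.2361)·(-1) + (-0.6724)·1 = -0.6781.
u_4 = c_4 − 1.2978·q_1 − 3.2148·q_2 + 0.6781·q_3 = (0.7784, -1.4037, 1.3396, 1.4580, 0.1574).
‖u_4‖ = 2.5537, so q_4 = (0.3048, -0.5497, 0.5246, 0.5709, 0.0616).

q_4 = (0.3048, -0.5497, 0.5246, 0.5709, 0.0616)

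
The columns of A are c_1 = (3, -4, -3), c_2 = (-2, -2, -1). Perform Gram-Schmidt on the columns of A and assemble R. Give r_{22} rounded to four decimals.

r_{22} = 2.8748

q_1 = c_1/‖c_1‖ = (3, -4, -3)/5.8310 = (0.5145, -0.6860, -0.5145).
r_{12} = q_1·c_2 = 0.8575.
u_2 = c_2 − 0.8575·q_1 = (-2.4412, -1.4118, -0.5588).
r_{22} = ‖u_2‖ = 2.8748.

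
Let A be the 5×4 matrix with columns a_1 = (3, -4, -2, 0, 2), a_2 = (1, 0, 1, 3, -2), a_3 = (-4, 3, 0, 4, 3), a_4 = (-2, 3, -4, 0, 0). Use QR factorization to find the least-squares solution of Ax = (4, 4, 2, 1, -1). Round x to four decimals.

e_1 = a_1/‖a_1‖ = (3, -4, -2, 0, 2)/5.7446 = (0.5222, -0.6963, -0.3482, 0.0000, 0.3482).
r_{12} = e_1·a_2 = -0.5222.
u_2 = a_2 + 0.5222·e_1 = (1.2727, -0.3636, 0.8182, 3.0000, -1.8182).
‖u_2‖ = 3.8376, so e_2 = (0.3316, -0.0948, 0.2132, 0.7817, -0.4738).
r_{13} = e_1·a_3 = -3.1334; r_{23} = e_2·a_3 = 0.0948.
u_3 = a_3 + 3.1334·e_1 − 0.0948·e_2 = (-2.3951, 0.8272, -1.1111, 3.9259, 4.1358).
‖u_3‖ = 6.3382, so e_3 = (-0.3779, 0.1305, -0.1753, 0.6194, 0.6525).
r_{14} = e_1·a_4 = -1.7408; r_{24} = e_2·a_4 = -1.8004; r_{34} = e_3·a_4 = 1.8485.
u_4 = a_4 + 1.7408·e_1 + 1.8004·e_2 − 1.8485·e_3 = (0.2047, 1.3760, -3.8982, 0.2624, -1.4531).
‖u_4‖ = 4.3945, so e_4 = (0.0466, 0.3131, -0.8871, 0.0597, -0.3307).
Qᵀb = (-1.7408, 2.6295, -1.3732, 0.0551).
Back-substitute: x_4 = 0.0551/4.3945 = 0.0125.
x_3 = (-1.3732 − 1.8485·0.0125)/6.3382 = -0.2203.
x_2 = (2.6295 − 0.0948·(-0.2203) + 1.8004·0.0125)/3.8376 = 0.6965.
x_1 = (-1.7408 + 0.5222·0.6965 + 3.1334·(-0.2203) + 1.7408·0.0125)/5.7446 = -0.3561.

x = (-0.3561, 0.6965, -0.2203, 0.0125)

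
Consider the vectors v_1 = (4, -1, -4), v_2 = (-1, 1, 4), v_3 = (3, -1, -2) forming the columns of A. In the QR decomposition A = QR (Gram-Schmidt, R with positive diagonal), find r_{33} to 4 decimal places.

r_{33} = 0.4851

v_1 = (4, -1, -4); ‖v_1‖ = 5.7446, so q_1 = (0.6963, -0.1741, -0.6963).
q_1·v_2 = 0.6963·(-1) + (-0.1741)·1 + (-0.6963)·4 = -3.6556.
u_2 = v_2 + 3.6556·q_1 = (1.5455, 0.3636, 1.4545).
‖u_2‖ = 2.1532, so q_2 = (0.7177, 0.1689, 0.6755).
q_1·v_3 = 0.6963·3 + (-0.1741)·(-1) + (-0.6963)·(-2) = 3.6556; q_2·v_3 = 0.7177·3 + 0.1689·(-1) + 0.6755·(-2) = 0.6333.
u_3 = v_3 − 3.6556·q_1 − 0.6333·q_2 = (0.0000, -0.4706, 0.1176).
r_{33} = ‖u_3‖ = 0.4851.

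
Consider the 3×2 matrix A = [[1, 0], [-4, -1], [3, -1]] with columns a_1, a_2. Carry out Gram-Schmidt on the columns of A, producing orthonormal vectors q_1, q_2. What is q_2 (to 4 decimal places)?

a_1 = (1, -4, 3); ‖a_1‖ = 5.0990, so q_1 = (0.1961, -0.7845, 0.5883).
q_1·a_2 = 0.1961·0 + (-0.7845)·(-1) + 0.5883·(-1) = 0.1961.
u_2 = a_2 − 0.1961·q_1 = (-0.0385, -0.8462, -1.1154).
‖u_2‖ = 1.4005, so q_2 = (-0.0275, -0.6042, -0.7964).

q_2 = (-0.0275, -0.6042, -0.7964)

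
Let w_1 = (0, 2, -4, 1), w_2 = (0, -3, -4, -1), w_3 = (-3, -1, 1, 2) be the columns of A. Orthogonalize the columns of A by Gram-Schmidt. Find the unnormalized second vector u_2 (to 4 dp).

q_1 = w_1/‖w_1‖ = (0, 2, -4, 1)/4.5826 = (0.0000, 0.4364, -0.8729, 0.2182).
r_{12} = q_1·w_2 = 1.9640.
u_2 = w_2 − 1.9640·q_1 = (0.0000, -3.8571, -2.2857, -1.4286).

u_2 = (0.0000, -3.8571, -2.2857, -1.4286)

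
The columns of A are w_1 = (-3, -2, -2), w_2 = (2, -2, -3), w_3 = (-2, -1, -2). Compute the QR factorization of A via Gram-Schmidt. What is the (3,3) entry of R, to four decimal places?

r_{33} = 0.6658

q_1 = w_1/‖w_1‖ = (-3, -2, -2)/4.1231 = (-0.7276, -0.4851, -0.4851).
r_{12} = q_1·w_2 = 0.9701.
u_2 = w_2 − 0.9701·q_1 = (2.7059, -1.5294, -2.5294).
‖u_2‖ = 4.0073, so q_2 = (0.6752, -0.3817, -0.6312).
r_{13} = q_1·w_3 = 2.9104; r_{23} = q_2·w_3 = 0.2936.
u_3 = w_3 − 2.9104·q_1 − 0.2936·q_2 = (-0.0806, 0.5238, -0.4029).
r_{33} = ‖u_3‖ = 0.6658.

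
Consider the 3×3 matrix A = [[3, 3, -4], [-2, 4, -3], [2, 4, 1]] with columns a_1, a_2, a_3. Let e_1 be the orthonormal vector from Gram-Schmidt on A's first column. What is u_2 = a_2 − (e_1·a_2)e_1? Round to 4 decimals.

u_2 = (1.4118, 5.0588, 2.9412)

a_1 = (3, -2, 2); ‖a_1‖ = 4.1231, so e_1 = (0.7276, -0.4851, 0.4851).
e_1·a_2 = 0.7276·3 + (-0.4851)·4 + 0.4851·4 = 2.1828.
u_2 = a_2 − 2.1828·e_1 = (1.4118, 5.0588, 2.9412).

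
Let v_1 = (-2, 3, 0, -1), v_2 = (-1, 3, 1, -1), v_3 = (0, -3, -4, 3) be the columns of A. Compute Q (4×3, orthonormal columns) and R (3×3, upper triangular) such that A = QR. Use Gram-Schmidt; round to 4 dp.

v_1 = (-2, 3, 0, -1); ‖v_1‖ = 3.7417, so e_1 = (-0.5345, 0.8018, 0.0000, -0.2673).
e_1·v_2 = (-0.5345)·(-1) + 0.8018·3 + 0.0000·1 + (-0.2673)·(-1) = 3.2071.
u_2 = v_2 − 3.2071·e_1 = (0.7143, 0.4286, 1.0000, -0.1429).
‖u_2‖ = 1.3093, so e_2 = (0.5455, 0.3273, 0.7638, -0.1091).
e_1·v_3 = (-0.5345)·0 + 0.8018·(-3) + 0.0000·(-4) + (-0.2673)·3 = -3.2071; e_2·v_3 = 0.5455·0 + 0.3273·(-3) + 0.7638·(-4) + (-0.1091)·3 = -4.3644.
u_3 = v_3 + 3.2071·e_1 + 4.3644·e_2 = (0.6667, 1.0000, -0.6667, 1.6667).
‖u_3‖ = 2.1602, so e_3 = (0.3086, 0.4629, -0.3086, 0.7715).

Q = [[-0.5345, 0.5455, 0.3086], [0.8018, 0.3273, 0.4629], [0.0000, 0.7638, -0.3086], [-0.2673, -0.1091, 0.7715]], R = [[3.7417, 3.2071, -3.2071], [0.0000, 1.3093, -4.3644], [0.0000, 0.0000, 2.1602]]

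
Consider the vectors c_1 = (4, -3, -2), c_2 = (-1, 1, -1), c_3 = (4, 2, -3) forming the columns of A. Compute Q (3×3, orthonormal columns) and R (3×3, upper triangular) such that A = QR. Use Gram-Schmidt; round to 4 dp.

c_1 = (4, -3, -2); ‖c_1‖ = 5.3852, so q_1 = (0.7428, -0.5571, -0.3714).
q_1·c_2 = 0.7428·(-1) + (-0.5571)·1 + (-0.3714)·(-1) = -0.9285.
u_2 = c_2 + 0.9285·q_1 = (-0.3103, 0.4828, -1.3448).
‖u_2‖ = 1.4622, so q_2 = (-0.2122, 0.3302, -0.9197).
q_1·c_3 = 0.7428·4 + (-0.5571)·2 + (-0.3714)·(-3) = 2.9711; q_2·c_3 = (-0.2122)·4 + 0.3302·2 + (-0.9197)·(-3) = 2.5706.
u_3 = c_3 − 2.9711·q_1 − 2.5706·q_2 = (2.3387, 2.8065, 0.4677).
‖u_3‖ = 3.6830, so q_3 = (0.6350, 0.7620, 0.1270).

Q = [[0.7428, -0.2122, 0.6350], [-0.5571, 0.3302, 0.7620], [-0.3714, -0.9197, 0.1270]], R = [[5.3852, -0.9285, 2.9711], [0.0000, 1.4622, 2.5706], [0.0000, 0.0000, 3.6830]]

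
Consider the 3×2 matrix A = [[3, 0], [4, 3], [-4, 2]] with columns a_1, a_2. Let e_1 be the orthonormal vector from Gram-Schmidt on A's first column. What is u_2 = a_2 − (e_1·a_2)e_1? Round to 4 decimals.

u_2 = (-0.2927, 2.6098, 2.3902)

a_1 = (3, 4, -4); ‖a_1‖ = 6.4031, so e_1 = (0.4685, 0.6247, -0.6247).
e_1·a_2 = 0.4685·0 + 0.6247·3 + (-0.6247)·2 = 0.6247.
u_2 = a_2 − 0.6247·e_1 = (-0.2927, 2.6098, 2.3902).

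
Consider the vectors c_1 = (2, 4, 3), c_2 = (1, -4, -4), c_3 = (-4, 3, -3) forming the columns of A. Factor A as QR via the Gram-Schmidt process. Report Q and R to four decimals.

q_1 = c_1/‖c_1‖ = (2, 4, 3)/5.3852 = (0.3714, 0.7428, 0.5571).
r_{12} = q_1·c_2 = -4.8281.
u_2 = c_2 + 4.8281·q_1 = (2.7931, -0.4138, -1.3103).
‖u_2‖ = 3.1128, so q_2 = (0.8973, -0.1329, -0.4210).
r_{13} = q_1·c_3 = -0.9285; r_{23} = q_2·c_3 = -2.7251.
u_3 = c_3 + 0.9285·q_1 + 2.7251·q_2 = (-1.2100, 3.3274, -3.6299).
‖u_3‖ = 5.0707, so q_3 = (-0.2386, 0.6562, -0.7159).

Q = [[0.3714, 0.8973, -0.2386], [0.7428, -0.1329, 0.6562], [0.5571, -0.4210, -0.7159]], R = [[5.3852, -4.8281, -0.9285], [0.0000, 3.1128, -2.7251], [0.0000, 0.0000, 5.0707]]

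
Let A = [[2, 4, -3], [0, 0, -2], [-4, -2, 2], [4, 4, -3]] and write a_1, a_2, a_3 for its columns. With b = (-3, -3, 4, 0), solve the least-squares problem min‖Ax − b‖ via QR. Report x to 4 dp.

x = (-0.3116, 1.0290, 1.6812)

a_1 = (2, 0, -4, 4); ‖a_1‖ = 6.0000, so e_1 = (0.3333, 0.0000, -0.6667, 0.6667).
e_1·a_2 = 0.3333·4 + 0.0000·0 + (-0.6667)·(-2) + 0.6667·4 = 5.3333.
u_2 = a_2 − 5.3333·e_1 = (2.2222, 0.0000, 1.5556, 0.4444).
‖u_2‖ = 2.7487, so e_2 = (0.8085, 0.0000, 0.5659, 0.1617).
e_1·a_3 = 0.3333·(-3) + 0.0000·(-2) + (-0.6667)·2 + 0.6667·(-3) = -4.3333; e_2·a_3 = 0.8085·(-3) + 0.0000·(-2) + 0.5659·2 + 0.1617·(-3) = -1.7786.
u_3 = a_3 + 4.3333·e_1 + 1.7786·e_2 = (-0.1176, -2.0000, 0.1176, 0.1765).
‖u_3‖ = 2.0147, so e_3 = (-0.0584, -0.9927, 0.0584, 0.0876).
Qᵀb = (-3.6667, -0.1617, 3.3870).
Back-substitute: x_3 = 3.3870/2.0147 = 1.6812.
x_2 = (-0.1617 + 1.7786·1.6812)/2.7487 = 1.0290.
x_1 = (-3.6667 − 5.3333·1.0290 + 4.3333·1.6812)/6.0000 = -0.3116.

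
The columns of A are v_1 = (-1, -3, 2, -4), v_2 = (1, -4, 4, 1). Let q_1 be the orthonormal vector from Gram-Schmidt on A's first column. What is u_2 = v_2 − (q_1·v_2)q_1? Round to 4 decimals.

u_2 = (1.5000, -2.5000, 3.0000, 3.0000)

v_1 = (-1, -3, 2, -4); ‖v_1‖ = 5.4772, so q_1 = (-0.1826, -0.5477, 0.3651, -0.7303).
q_1·v_2 = (-0.1826)·1 + (-0.5477)·(-4) + 0.3651·4 + (-0.7303)·1 = 2.7386.
u_2 = v_2 − 2.7386·q_1 = (1.5000, -2.5000, 3.0000, 3.0000).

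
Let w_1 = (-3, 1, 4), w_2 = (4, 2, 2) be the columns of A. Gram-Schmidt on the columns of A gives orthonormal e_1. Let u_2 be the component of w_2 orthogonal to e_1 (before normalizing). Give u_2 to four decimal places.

w_1 = (-3, 1, 4); ‖w_1‖ = 5.0990, so e_1 = (-0.5883, 0.1961, 0.7845).
e_1·w_2 = (-0.5883)·4 + 0.1961·2 + 0.7845·2 = -0.3922.
u_2 = w_2 + 0.3922·e_1 = (3.7692, 2.0769, 2.3077).

u_2 = (3.7692, 2.0769, 2.3077)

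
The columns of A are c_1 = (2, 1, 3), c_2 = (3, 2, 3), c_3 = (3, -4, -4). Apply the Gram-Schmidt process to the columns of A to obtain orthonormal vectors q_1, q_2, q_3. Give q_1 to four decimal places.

q_1 = (0.5345, 0.2673, 0.8018)

c_1 = (2, 1, 3); ‖c_1‖ = 3.7417, so q_1 = (0.5345, 0.2673, 0.8018).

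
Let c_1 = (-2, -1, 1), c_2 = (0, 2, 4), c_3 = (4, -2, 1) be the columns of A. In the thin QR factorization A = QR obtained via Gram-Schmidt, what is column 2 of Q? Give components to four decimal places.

e_2 = (0.1516, 0.5307, 0.8339)

e_1 = c_1/‖c_1‖ = (-2, -1, 1)/2.4495 = (-0.8165, -0.4082, 0.4082).
r_{12} = e_1·c_2 = 0.8165.
u_2 = c_2 − 0.8165·e_1 = (0.6667, 2.3333, 3.6667).
‖u_2‖ = 4.3970, so e_2 = (0.1516, 0.5307, 0.8339).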